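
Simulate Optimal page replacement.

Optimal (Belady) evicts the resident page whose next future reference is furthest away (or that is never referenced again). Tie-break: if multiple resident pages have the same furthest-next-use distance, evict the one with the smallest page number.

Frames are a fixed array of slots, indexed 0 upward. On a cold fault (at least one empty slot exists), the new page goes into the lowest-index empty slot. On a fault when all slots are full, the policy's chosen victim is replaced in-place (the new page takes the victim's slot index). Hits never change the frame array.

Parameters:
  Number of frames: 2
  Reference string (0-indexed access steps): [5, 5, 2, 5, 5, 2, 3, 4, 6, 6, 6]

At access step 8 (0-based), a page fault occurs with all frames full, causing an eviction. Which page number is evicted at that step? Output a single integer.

Step 0: ref 5 -> FAULT, frames=[5,-]
Step 1: ref 5 -> HIT, frames=[5,-]
Step 2: ref 2 -> FAULT, frames=[5,2]
Step 3: ref 5 -> HIT, frames=[5,2]
Step 4: ref 5 -> HIT, frames=[5,2]
Step 5: ref 2 -> HIT, frames=[5,2]
Step 6: ref 3 -> FAULT, evict 2, frames=[5,3]
Step 7: ref 4 -> FAULT, evict 3, frames=[5,4]
Step 8: ref 6 -> FAULT, evict 4, frames=[5,6]
At step 8: evicted page 4

Answer: 4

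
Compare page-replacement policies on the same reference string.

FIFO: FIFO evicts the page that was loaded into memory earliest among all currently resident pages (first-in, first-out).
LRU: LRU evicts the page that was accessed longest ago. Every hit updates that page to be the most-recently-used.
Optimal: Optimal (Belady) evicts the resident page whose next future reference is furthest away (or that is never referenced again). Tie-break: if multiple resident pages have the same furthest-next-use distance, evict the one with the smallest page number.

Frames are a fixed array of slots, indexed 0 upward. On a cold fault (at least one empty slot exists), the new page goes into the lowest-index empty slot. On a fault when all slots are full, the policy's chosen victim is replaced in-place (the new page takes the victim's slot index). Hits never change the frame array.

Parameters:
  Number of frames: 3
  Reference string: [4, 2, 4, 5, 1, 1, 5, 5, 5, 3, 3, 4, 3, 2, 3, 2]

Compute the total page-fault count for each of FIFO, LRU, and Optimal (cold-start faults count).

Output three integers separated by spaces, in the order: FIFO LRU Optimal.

--- FIFO ---
  step 0: ref 4 -> FAULT, frames=[4,-,-] (faults so far: 1)
  step 1: ref 2 -> FAULT, frames=[4,2,-] (faults so far: 2)
  step 2: ref 4 -> HIT, frames=[4,2,-] (faults so far: 2)
  step 3: ref 5 -> FAULT, frames=[4,2,5] (faults so far: 3)
  step 4: ref 1 -> FAULT, evict 4, frames=[1,2,5] (faults so far: 4)
  step 5: ref 1 -> HIT, frames=[1,2,5] (faults so far: 4)
  step 6: ref 5 -> HIT, frames=[1,2,5] (faults so far: 4)
  step 7: ref 5 -> HIT, frames=[1,2,5] (faults so far: 4)
  step 8: ref 5 -> HIT, frames=[1,2,5] (faults so far: 4)
  step 9: ref 3 -> FAULT, evict 2, frames=[1,3,5] (faults so far: 5)
  step 10: ref 3 -> HIT, frames=[1,3,5] (faults so far: 5)
  step 11: ref 4 -> FAULT, evict 5, frames=[1,3,4] (faults so far: 6)
  step 12: ref 3 -> HIT, frames=[1,3,4] (faults so far: 6)
  step 13: ref 2 -> FAULT, evict 1, frames=[2,3,4] (faults so far: 7)
  step 14: ref 3 -> HIT, frames=[2,3,4] (faults so far: 7)
  step 15: ref 2 -> HIT, frames=[2,3,4] (faults so far: 7)
  FIFO total faults: 7
--- LRU ---
  step 0: ref 4 -> FAULT, frames=[4,-,-] (faults so far: 1)
  step 1: ref 2 -> FAULT, frames=[4,2,-] (faults so far: 2)
  step 2: ref 4 -> HIT, frames=[4,2,-] (faults so far: 2)
  step 3: ref 5 -> FAULT, frames=[4,2,5] (faults so far: 3)
  step 4: ref 1 -> FAULT, evict 2, frames=[4,1,5] (faults so far: 4)
  step 5: ref 1 -> HIT, frames=[4,1,5] (faults so far: 4)
  step 6: ref 5 -> HIT, frames=[4,1,5] (faults so far: 4)
  step 7: ref 5 -> HIT, frames=[4,1,5] (faults so far: 4)
  step 8: ref 5 -> HIT, frames=[4,1,5] (faults so far: 4)
  step 9: ref 3 -> FAULT, evict 4, frames=[3,1,5] (faults so far: 5)
  step 10: ref 3 -> HIT, frames=[3,1,5] (faults so far: 5)
  step 11: ref 4 -> FAULT, evict 1, frames=[3,4,5] (faults so far: 6)
  step 12: ref 3 -> HIT, frames=[3,4,5] (faults so far: 6)
  step 13: ref 2 -> FAULT, evict 5, frames=[3,4,2] (faults so far: 7)
  step 14: ref 3 -> HIT, frames=[3,4,2] (faults so far: 7)
  step 15: ref 2 -> HIT, frames=[3,4,2] (faults so far: 7)
  LRU total faults: 7
--- Optimal ---
  step 0: ref 4 -> FAULT, frames=[4,-,-] (faults so far: 1)
  step 1: ref 2 -> FAULT, frames=[4,2,-] (faults so far: 2)
  step 2: ref 4 -> HIT, frames=[4,2,-] (faults so far: 2)
  step 3: ref 5 -> FAULT, frames=[4,2,5] (faults so far: 3)
  step 4: ref 1 -> FAULT, evict 2, frames=[4,1,5] (faults so far: 4)
  step 5: ref 1 -> HIT, frames=[4,1,5] (faults so far: 4)
  step 6: ref 5 -> HIT, frames=[4,1,5] (faults so far: 4)
  step 7: ref 5 -> HIT, frames=[4,1,5] (faults so far: 4)
  step 8: ref 5 -> HIT, frames=[4,1,5] (faults so far: 4)
  step 9: ref 3 -> FAULT, evict 1, frames=[4,3,5] (faults so far: 5)
  step 10: ref 3 -> HIT, frames=[4,3,5] (faults so far: 5)
  step 11: ref 4 -> HIT, frames=[4,3,5] (faults so far: 5)
  step 12: ref 3 -> HIT, frames=[4,3,5] (faults so far: 5)
  step 13: ref 2 -> FAULT, evict 4, frames=[2,3,5] (faults so far: 6)
  step 14: ref 3 -> HIT, frames=[2,3,5] (faults so far: 6)
  step 15: ref 2 -> HIT, frames=[2,3,5] (faults so far: 6)
  Optimal total faults: 6

Answer: 7 7 6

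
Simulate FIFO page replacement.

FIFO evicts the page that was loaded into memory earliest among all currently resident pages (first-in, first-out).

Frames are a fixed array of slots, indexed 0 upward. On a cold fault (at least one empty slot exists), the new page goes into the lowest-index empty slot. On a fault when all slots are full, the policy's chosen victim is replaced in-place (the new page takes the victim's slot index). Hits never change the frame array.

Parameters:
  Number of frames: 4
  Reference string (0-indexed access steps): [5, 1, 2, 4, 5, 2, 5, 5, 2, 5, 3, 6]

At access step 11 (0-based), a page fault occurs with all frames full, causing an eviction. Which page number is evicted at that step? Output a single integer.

Step 0: ref 5 -> FAULT, frames=[5,-,-,-]
Step 1: ref 1 -> FAULT, frames=[5,1,-,-]
Step 2: ref 2 -> FAULT, frames=[5,1,2,-]
Step 3: ref 4 -> FAULT, frames=[5,1,2,4]
Step 4: ref 5 -> HIT, frames=[5,1,2,4]
Step 5: ref 2 -> HIT, frames=[5,1,2,4]
Step 6: ref 5 -> HIT, frames=[5,1,2,4]
Step 7: ref 5 -> HIT, frames=[5,1,2,4]
Step 8: ref 2 -> HIT, frames=[5,1,2,4]
Step 9: ref 5 -> HIT, frames=[5,1,2,4]
Step 10: ref 3 -> FAULT, evict 5, frames=[3,1,2,4]
Step 11: ref 6 -> FAULT, evict 1, frames=[3,6,2,4]
At step 11: evicted page 1

Answer: 1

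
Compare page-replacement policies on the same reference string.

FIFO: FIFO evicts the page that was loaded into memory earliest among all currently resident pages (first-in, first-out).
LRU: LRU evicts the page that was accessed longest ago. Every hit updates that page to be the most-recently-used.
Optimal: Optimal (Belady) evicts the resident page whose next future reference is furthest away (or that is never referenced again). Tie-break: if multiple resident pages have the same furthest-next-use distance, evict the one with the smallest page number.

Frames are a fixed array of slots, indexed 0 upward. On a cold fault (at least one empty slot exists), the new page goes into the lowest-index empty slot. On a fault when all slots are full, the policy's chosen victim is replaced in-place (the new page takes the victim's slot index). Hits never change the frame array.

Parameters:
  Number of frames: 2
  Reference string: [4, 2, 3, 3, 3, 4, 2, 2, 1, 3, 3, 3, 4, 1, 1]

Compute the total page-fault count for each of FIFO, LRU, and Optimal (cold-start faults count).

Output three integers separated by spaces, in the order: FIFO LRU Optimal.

--- FIFO ---
  step 0: ref 4 -> FAULT, frames=[4,-] (faults so far: 1)
  step 1: ref 2 -> FAULT, frames=[4,2] (faults so far: 2)
  step 2: ref 3 -> FAULT, evict 4, frames=[3,2] (faults so far: 3)
  step 3: ref 3 -> HIT, frames=[3,2] (faults so far: 3)
  step 4: ref 3 -> HIT, frames=[3,2] (faults so far: 3)
  step 5: ref 4 -> FAULT, evict 2, frames=[3,4] (faults so far: 4)
  step 6: ref 2 -> FAULT, evict 3, frames=[2,4] (faults so far: 5)
  step 7: ref 2 -> HIT, frames=[2,4] (faults so far: 5)
  step 8: ref 1 -> FAULT, evict 4, frames=[2,1] (faults so far: 6)
  step 9: ref 3 -> FAULT, evict 2, frames=[3,1] (faults so far: 7)
  step 10: ref 3 -> HIT, frames=[3,1] (faults so far: 7)
  step 11: ref 3 -> HIT, frames=[3,1] (faults so far: 7)
  step 12: ref 4 -> FAULT, evict 1, frames=[3,4] (faults so far: 8)
  step 13: ref 1 -> FAULT, evict 3, frames=[1,4] (faults so far: 9)
  step 14: ref 1 -> HIT, frames=[1,4] (faults so far: 9)
  FIFO total faults: 9
--- LRU ---
  step 0: ref 4 -> FAULT, frames=[4,-] (faults so far: 1)
  step 1: ref 2 -> FAULT, frames=[4,2] (faults so far: 2)
  step 2: ref 3 -> FAULT, evict 4, frames=[3,2] (faults so far: 3)
  step 3: ref 3 -> HIT, frames=[3,2] (faults so far: 3)
  step 4: ref 3 -> HIT, frames=[3,2] (faults so far: 3)
  step 5: ref 4 -> FAULT, evict 2, frames=[3,4] (faults so far: 4)
  step 6: ref 2 -> FAULT, evict 3, frames=[2,4] (faults so far: 5)
  step 7: ref 2 -> HIT, frames=[2,4] (faults so far: 5)
  step 8: ref 1 -> FAULT, evict 4, frames=[2,1] (faults so far: 6)
  step 9: ref 3 -> FAULT, evict 2, frames=[3,1] (faults so far: 7)
  step 10: ref 3 -> HIT, frames=[3,1] (faults so far: 7)
  step 11: ref 3 -> HIT, frames=[3,1] (faults so far: 7)
  step 12: ref 4 -> FAULT, evict 1, frames=[3,4] (faults so far: 8)
  step 13: ref 1 -> FAULT, evict 3, frames=[1,4] (faults so far: 9)
  step 14: ref 1 -> HIT, frames=[1,4] (faults so far: 9)
  LRU total faults: 9
--- Optimal ---
  step 0: ref 4 -> FAULT, frames=[4,-] (faults so far: 1)
  step 1: ref 2 -> FAULT, frames=[4,2] (faults so far: 2)
  step 2: ref 3 -> FAULT, evict 2, frames=[4,3] (faults so far: 3)
  step 3: ref 3 -> HIT, frames=[4,3] (faults so far: 3)
  step 4: ref 3 -> HIT, frames=[4,3] (faults so far: 3)
  step 5: ref 4 -> HIT, frames=[4,3] (faults so far: 3)
  step 6: ref 2 -> FAULT, evict 4, frames=[2,3] (faults so far: 4)
  step 7: ref 2 -> HIT, frames=[2,3] (faults so far: 4)
  step 8: ref 1 -> FAULT, evict 2, frames=[1,3] (faults so far: 5)
  step 9: ref 3 -> HIT, frames=[1,3] (faults so far: 5)
  step 10: ref 3 -> HIT, frames=[1,3] (faults so far: 5)
  step 11: ref 3 -> HIT, frames=[1,3] (faults so far: 5)
  step 12: ref 4 -> FAULT, evict 3, frames=[1,4] (faults so far: 6)
  step 13: ref 1 -> HIT, frames=[1,4] (faults so far: 6)
  step 14: ref 1 -> HIT, frames=[1,4] (faults so far: 6)
  Optimal total faults: 6

Answer: 9 9 6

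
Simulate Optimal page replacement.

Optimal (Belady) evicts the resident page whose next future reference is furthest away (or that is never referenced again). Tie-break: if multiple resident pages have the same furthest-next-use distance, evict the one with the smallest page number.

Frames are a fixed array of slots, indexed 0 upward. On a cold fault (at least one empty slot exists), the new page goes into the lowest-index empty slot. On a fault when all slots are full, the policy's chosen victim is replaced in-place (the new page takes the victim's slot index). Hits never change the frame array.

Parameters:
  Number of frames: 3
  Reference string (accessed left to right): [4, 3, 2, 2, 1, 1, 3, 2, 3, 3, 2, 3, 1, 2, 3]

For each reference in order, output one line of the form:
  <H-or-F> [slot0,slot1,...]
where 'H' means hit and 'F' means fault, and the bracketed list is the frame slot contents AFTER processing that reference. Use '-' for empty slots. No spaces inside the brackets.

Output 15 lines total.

F [4,-,-]
F [4,3,-]
F [4,3,2]
H [4,3,2]
F [1,3,2]
H [1,3,2]
H [1,3,2]
H [1,3,2]
H [1,3,2]
H [1,3,2]
H [1,3,2]
H [1,3,2]
H [1,3,2]
H [1,3,2]
H [1,3,2]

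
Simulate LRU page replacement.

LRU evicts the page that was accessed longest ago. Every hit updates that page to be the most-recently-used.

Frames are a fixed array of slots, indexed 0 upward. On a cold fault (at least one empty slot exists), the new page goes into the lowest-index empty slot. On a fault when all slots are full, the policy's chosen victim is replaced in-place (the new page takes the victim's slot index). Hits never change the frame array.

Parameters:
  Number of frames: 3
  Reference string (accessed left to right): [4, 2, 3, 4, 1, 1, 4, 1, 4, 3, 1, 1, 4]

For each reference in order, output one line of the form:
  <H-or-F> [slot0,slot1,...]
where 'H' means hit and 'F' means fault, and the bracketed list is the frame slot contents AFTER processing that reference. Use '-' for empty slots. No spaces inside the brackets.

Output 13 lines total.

F [4,-,-]
F [4,2,-]
F [4,2,3]
H [4,2,3]
F [4,1,3]
H [4,1,3]
H [4,1,3]
H [4,1,3]
H [4,1,3]
H [4,1,3]
H [4,1,3]
H [4,1,3]
H [4,1,3]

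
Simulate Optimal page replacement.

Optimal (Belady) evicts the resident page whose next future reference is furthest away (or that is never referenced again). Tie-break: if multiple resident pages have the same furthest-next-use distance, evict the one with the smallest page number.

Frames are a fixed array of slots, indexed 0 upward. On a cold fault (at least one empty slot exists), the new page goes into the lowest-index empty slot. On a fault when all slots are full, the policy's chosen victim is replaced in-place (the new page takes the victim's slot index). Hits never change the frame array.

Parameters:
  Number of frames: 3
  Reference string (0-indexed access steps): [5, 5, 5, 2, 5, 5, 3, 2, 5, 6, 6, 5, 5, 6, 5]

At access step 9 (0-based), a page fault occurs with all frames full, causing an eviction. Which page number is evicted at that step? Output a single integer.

Step 0: ref 5 -> FAULT, frames=[5,-,-]
Step 1: ref 5 -> HIT, frames=[5,-,-]
Step 2: ref 5 -> HIT, frames=[5,-,-]
Step 3: ref 2 -> FAULT, frames=[5,2,-]
Step 4: ref 5 -> HIT, frames=[5,2,-]
Step 5: ref 5 -> HIT, frames=[5,2,-]
Step 6: ref 3 -> FAULT, frames=[5,2,3]
Step 7: ref 2 -> HIT, frames=[5,2,3]
Step 8: ref 5 -> HIT, frames=[5,2,3]
Step 9: ref 6 -> FAULT, evict 2, frames=[5,6,3]
At step 9: evicted page 2

Answer: 2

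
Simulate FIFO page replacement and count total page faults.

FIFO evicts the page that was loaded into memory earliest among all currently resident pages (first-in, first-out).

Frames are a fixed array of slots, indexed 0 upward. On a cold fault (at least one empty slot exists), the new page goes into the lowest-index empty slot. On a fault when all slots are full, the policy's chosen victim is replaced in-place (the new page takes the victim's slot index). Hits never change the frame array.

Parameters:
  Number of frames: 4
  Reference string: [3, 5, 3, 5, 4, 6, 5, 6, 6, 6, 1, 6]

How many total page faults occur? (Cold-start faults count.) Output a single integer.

Answer: 5

Derivation:
Step 0: ref 3 → FAULT, frames=[3,-,-,-]
Step 1: ref 5 → FAULT, frames=[3,5,-,-]
Step 2: ref 3 → HIT, frames=[3,5,-,-]
Step 3: ref 5 → HIT, frames=[3,5,-,-]
Step 4: ref 4 → FAULT, frames=[3,5,4,-]
Step 5: ref 6 → FAULT, frames=[3,5,4,6]
Step 6: ref 5 → HIT, frames=[3,5,4,6]
Step 7: ref 6 → HIT, frames=[3,5,4,6]
Step 8: ref 6 → HIT, frames=[3,5,4,6]
Step 9: ref 6 → HIT, frames=[3,5,4,6]
Step 10: ref 1 → FAULT (evict 3), frames=[1,5,4,6]
Step 11: ref 6 → HIT, frames=[1,5,4,6]
Total faults: 5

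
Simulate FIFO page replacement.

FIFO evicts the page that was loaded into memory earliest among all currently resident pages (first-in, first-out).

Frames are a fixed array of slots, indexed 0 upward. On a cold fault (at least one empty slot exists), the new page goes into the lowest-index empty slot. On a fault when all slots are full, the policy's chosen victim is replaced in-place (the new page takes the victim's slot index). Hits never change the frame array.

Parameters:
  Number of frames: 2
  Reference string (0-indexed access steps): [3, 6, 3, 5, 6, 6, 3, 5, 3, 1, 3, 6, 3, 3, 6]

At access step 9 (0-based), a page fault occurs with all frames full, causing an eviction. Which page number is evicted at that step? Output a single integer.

Answer: 5

Derivation:
Step 0: ref 3 -> FAULT, frames=[3,-]
Step 1: ref 6 -> FAULT, frames=[3,6]
Step 2: ref 3 -> HIT, frames=[3,6]
Step 3: ref 5 -> FAULT, evict 3, frames=[5,6]
Step 4: ref 6 -> HIT, frames=[5,6]
Step 5: ref 6 -> HIT, frames=[5,6]
Step 6: ref 3 -> FAULT, evict 6, frames=[5,3]
Step 7: ref 5 -> HIT, frames=[5,3]
Step 8: ref 3 -> HIT, frames=[5,3]
Step 9: ref 1 -> FAULT, evict 5, frames=[1,3]
At step 9: evicted page 5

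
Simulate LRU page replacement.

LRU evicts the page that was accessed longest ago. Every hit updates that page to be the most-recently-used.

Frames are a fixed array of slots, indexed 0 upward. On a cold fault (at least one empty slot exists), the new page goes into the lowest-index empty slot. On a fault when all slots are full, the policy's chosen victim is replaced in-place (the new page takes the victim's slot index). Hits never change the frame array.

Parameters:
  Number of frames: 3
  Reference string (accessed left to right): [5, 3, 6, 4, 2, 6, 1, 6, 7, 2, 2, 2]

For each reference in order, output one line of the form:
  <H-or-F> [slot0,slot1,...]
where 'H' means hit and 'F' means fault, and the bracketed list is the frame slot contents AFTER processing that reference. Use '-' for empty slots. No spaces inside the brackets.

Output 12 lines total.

F [5,-,-]
F [5,3,-]
F [5,3,6]
F [4,3,6]
F [4,2,6]
H [4,2,6]
F [1,2,6]
H [1,2,6]
F [1,7,6]
F [2,7,6]
H [2,7,6]
H [2,7,6]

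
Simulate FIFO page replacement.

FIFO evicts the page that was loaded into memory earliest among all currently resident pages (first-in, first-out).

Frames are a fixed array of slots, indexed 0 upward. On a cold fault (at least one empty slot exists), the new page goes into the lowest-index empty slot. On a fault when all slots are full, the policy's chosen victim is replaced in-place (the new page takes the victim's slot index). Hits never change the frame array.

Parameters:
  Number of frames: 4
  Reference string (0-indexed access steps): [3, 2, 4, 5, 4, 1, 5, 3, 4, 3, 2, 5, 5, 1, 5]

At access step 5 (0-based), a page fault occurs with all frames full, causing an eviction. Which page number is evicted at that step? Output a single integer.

Step 0: ref 3 -> FAULT, frames=[3,-,-,-]
Step 1: ref 2 -> FAULT, frames=[3,2,-,-]
Step 2: ref 4 -> FAULT, frames=[3,2,4,-]
Step 3: ref 5 -> FAULT, frames=[3,2,4,5]
Step 4: ref 4 -> HIT, frames=[3,2,4,5]
Step 5: ref 1 -> FAULT, evict 3, frames=[1,2,4,5]
At step 5: evicted page 3

Answer: 3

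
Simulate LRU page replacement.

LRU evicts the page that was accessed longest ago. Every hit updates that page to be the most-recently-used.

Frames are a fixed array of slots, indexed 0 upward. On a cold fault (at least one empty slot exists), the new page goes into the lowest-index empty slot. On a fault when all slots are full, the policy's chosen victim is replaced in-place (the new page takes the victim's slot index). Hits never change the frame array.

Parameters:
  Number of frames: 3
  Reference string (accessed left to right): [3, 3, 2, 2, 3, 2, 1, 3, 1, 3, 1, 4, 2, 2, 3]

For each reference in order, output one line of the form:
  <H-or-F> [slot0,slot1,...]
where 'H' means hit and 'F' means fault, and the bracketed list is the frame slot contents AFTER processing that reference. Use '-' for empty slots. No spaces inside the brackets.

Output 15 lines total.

F [3,-,-]
H [3,-,-]
F [3,2,-]
H [3,2,-]
H [3,2,-]
H [3,2,-]
F [3,2,1]
H [3,2,1]
H [3,2,1]
H [3,2,1]
H [3,2,1]
F [3,4,1]
F [2,4,1]
H [2,4,1]
F [2,4,3]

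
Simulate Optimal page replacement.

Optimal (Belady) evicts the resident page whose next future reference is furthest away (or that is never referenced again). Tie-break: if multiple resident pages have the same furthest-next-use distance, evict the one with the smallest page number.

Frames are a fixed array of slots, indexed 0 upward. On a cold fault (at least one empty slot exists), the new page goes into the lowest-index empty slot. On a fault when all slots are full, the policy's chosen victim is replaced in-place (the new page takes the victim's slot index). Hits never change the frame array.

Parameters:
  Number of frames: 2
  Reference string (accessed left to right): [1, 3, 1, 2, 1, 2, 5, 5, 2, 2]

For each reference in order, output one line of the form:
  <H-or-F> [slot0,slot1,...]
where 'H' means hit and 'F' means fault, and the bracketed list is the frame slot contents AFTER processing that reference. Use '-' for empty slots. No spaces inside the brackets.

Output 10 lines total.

F [1,-]
F [1,3]
H [1,3]
F [1,2]
H [1,2]
H [1,2]
F [5,2]
H [5,2]
H [5,2]
H [5,2]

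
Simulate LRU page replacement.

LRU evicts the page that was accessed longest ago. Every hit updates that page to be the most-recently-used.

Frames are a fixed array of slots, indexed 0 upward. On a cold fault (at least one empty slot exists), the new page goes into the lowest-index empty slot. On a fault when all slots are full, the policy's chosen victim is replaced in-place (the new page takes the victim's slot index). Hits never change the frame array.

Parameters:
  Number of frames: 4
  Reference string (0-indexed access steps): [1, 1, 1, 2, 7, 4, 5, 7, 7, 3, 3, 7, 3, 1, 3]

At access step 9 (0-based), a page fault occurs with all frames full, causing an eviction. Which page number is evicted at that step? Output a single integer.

Answer: 2

Derivation:
Step 0: ref 1 -> FAULT, frames=[1,-,-,-]
Step 1: ref 1 -> HIT, frames=[1,-,-,-]
Step 2: ref 1 -> HIT, frames=[1,-,-,-]
Step 3: ref 2 -> FAULT, frames=[1,2,-,-]
Step 4: ref 7 -> FAULT, frames=[1,2,7,-]
Step 5: ref 4 -> FAULT, frames=[1,2,7,4]
Step 6: ref 5 -> FAULT, evict 1, frames=[5,2,7,4]
Step 7: ref 7 -> HIT, frames=[5,2,7,4]
Step 8: ref 7 -> HIT, frames=[5,2,7,4]
Step 9: ref 3 -> FAULT, evict 2, frames=[5,3,7,4]
At step 9: evicted page 2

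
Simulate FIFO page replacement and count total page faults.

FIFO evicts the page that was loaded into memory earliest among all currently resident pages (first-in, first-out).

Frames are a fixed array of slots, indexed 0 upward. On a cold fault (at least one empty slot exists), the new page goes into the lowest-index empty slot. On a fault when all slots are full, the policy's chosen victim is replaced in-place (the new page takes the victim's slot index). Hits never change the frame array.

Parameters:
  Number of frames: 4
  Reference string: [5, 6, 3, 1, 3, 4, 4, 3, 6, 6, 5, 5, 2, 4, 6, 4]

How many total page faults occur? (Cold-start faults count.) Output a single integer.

Step 0: ref 5 → FAULT, frames=[5,-,-,-]
Step 1: ref 6 → FAULT, frames=[5,6,-,-]
Step 2: ref 3 → FAULT, frames=[5,6,3,-]
Step 3: ref 1 → FAULT, frames=[5,6,3,1]
Step 4: ref 3 → HIT, frames=[5,6,3,1]
Step 5: ref 4 → FAULT (evict 5), frames=[4,6,3,1]
Step 6: ref 4 → HIT, frames=[4,6,3,1]
Step 7: ref 3 → HIT, frames=[4,6,3,1]
Step 8: ref 6 → HIT, frames=[4,6,3,1]
Step 9: ref 6 → HIT, frames=[4,6,3,1]
Step 10: ref 5 → FAULT (evict 6), frames=[4,5,3,1]
Step 11: ref 5 → HIT, frames=[4,5,3,1]
Step 12: ref 2 → FAULT (evict 3), frames=[4,5,2,1]
Step 13: ref 4 → HIT, frames=[4,5,2,1]
Step 14: ref 6 → FAULT (evict 1), frames=[4,5,2,6]
Step 15: ref 4 → HIT, frames=[4,5,2,6]
Total faults: 8

Answer: 8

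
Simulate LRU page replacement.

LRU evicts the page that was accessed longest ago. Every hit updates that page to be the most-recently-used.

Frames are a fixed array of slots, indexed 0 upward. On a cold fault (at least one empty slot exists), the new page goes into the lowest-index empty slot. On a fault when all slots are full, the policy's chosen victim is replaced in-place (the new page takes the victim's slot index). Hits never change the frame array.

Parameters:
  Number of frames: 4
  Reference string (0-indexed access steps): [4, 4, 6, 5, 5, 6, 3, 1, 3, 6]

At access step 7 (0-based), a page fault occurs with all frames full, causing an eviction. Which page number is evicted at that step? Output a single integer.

Step 0: ref 4 -> FAULT, frames=[4,-,-,-]
Step 1: ref 4 -> HIT, frames=[4,-,-,-]
Step 2: ref 6 -> FAULT, frames=[4,6,-,-]
Step 3: ref 5 -> FAULT, frames=[4,6,5,-]
Step 4: ref 5 -> HIT, frames=[4,6,5,-]
Step 5: ref 6 -> HIT, frames=[4,6,5,-]
Step 6: ref 3 -> FAULT, frames=[4,6,5,3]
Step 7: ref 1 -> FAULT, evict 4, frames=[1,6,5,3]
At step 7: evicted page 4

Answer: 4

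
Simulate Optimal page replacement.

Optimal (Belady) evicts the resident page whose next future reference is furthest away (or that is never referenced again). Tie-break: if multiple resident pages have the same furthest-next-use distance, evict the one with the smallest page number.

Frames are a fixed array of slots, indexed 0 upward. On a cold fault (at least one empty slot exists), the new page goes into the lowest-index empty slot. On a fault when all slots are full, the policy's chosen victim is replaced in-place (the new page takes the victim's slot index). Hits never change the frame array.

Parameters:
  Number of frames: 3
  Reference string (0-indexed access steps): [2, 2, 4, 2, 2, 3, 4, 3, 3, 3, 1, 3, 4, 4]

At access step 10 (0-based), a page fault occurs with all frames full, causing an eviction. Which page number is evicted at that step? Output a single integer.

Answer: 2

Derivation:
Step 0: ref 2 -> FAULT, frames=[2,-,-]
Step 1: ref 2 -> HIT, frames=[2,-,-]
Step 2: ref 4 -> FAULT, frames=[2,4,-]
Step 3: ref 2 -> HIT, frames=[2,4,-]
Step 4: ref 2 -> HIT, frames=[2,4,-]
Step 5: ref 3 -> FAULT, frames=[2,4,3]
Step 6: ref 4 -> HIT, frames=[2,4,3]
Step 7: ref 3 -> HIT, frames=[2,4,3]
Step 8: ref 3 -> HIT, frames=[2,4,3]
Step 9: ref 3 -> HIT, frames=[2,4,3]
Step 10: ref 1 -> FAULT, evict 2, frames=[1,4,3]
At step 10: evicted page 2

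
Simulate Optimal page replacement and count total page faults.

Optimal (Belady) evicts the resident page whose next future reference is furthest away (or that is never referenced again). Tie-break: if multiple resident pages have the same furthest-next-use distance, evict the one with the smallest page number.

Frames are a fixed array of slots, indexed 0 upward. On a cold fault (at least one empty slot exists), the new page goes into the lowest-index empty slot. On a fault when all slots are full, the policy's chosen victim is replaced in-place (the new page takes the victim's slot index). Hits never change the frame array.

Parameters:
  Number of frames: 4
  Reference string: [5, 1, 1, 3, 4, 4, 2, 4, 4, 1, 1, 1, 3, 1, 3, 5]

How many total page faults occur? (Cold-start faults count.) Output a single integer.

Answer: 6

Derivation:
Step 0: ref 5 → FAULT, frames=[5,-,-,-]
Step 1: ref 1 → FAULT, frames=[5,1,-,-]
Step 2: ref 1 → HIT, frames=[5,1,-,-]
Step 3: ref 3 → FAULT, frames=[5,1,3,-]
Step 4: ref 4 → FAULT, frames=[5,1,3,4]
Step 5: ref 4 → HIT, frames=[5,1,3,4]
Step 6: ref 2 → FAULT (evict 5), frames=[2,1,3,4]
Step 7: ref 4 → HIT, frames=[2,1,3,4]
Step 8: ref 4 → HIT, frames=[2,1,3,4]
Step 9: ref 1 → HIT, frames=[2,1,3,4]
Step 10: ref 1 → HIT, frames=[2,1,3,4]
Step 11: ref 1 → HIT, frames=[2,1,3,4]
Step 12: ref 3 → HIT, frames=[2,1,3,4]
Step 13: ref 1 → HIT, frames=[2,1,3,4]
Step 14: ref 3 → HIT, frames=[2,1,3,4]
Step 15: ref 5 → FAULT (evict 1), frames=[2,5,3,4]
Total faults: 6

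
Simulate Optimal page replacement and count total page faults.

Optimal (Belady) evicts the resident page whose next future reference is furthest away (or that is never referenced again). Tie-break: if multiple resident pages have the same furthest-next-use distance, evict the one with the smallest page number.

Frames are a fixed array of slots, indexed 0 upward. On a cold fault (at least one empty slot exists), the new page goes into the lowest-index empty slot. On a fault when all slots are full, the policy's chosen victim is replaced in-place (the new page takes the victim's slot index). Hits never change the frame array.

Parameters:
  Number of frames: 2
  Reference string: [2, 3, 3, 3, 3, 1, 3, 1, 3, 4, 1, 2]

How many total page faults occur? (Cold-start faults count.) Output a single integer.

Answer: 5

Derivation:
Step 0: ref 2 → FAULT, frames=[2,-]
Step 1: ref 3 → FAULT, frames=[2,3]
Step 2: ref 3 → HIT, frames=[2,3]
Step 3: ref 3 → HIT, frames=[2,3]
Step 4: ref 3 → HIT, frames=[2,3]
Step 5: ref 1 → FAULT (evict 2), frames=[1,3]
Step 6: ref 3 → HIT, frames=[1,3]
Step 7: ref 1 → HIT, frames=[1,3]
Step 8: ref 3 → HIT, frames=[1,3]
Step 9: ref 4 → FAULT (evict 3), frames=[1,4]
Step 10: ref 1 → HIT, frames=[1,4]
Step 11: ref 2 → FAULT (evict 1), frames=[2,4]
Total faults: 5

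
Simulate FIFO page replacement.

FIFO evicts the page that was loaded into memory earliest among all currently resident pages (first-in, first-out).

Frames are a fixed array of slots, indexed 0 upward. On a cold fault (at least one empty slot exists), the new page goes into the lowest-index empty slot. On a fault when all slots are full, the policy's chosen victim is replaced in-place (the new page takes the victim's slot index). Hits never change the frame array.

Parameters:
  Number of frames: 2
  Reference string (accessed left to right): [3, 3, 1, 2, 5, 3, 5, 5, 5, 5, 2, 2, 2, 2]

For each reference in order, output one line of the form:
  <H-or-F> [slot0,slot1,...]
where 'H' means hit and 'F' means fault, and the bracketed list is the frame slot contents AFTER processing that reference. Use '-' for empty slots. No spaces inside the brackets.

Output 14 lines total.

F [3,-]
H [3,-]
F [3,1]
F [2,1]
F [2,5]
F [3,5]
H [3,5]
H [3,5]
H [3,5]
H [3,5]
F [3,2]
H [3,2]
H [3,2]
H [3,2]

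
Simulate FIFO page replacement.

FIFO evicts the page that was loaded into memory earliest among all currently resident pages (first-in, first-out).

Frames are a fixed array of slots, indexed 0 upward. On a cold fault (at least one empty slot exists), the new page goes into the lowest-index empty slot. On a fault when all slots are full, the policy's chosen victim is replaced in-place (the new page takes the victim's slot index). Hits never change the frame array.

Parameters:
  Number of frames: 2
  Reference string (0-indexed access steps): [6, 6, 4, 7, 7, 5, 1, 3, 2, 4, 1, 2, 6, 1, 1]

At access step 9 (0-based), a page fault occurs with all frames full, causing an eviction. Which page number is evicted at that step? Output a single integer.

Step 0: ref 6 -> FAULT, frames=[6,-]
Step 1: ref 6 -> HIT, frames=[6,-]
Step 2: ref 4 -> FAULT, frames=[6,4]
Step 3: ref 7 -> FAULT, evict 6, frames=[7,4]
Step 4: ref 7 -> HIT, frames=[7,4]
Step 5: ref 5 -> FAULT, evict 4, frames=[7,5]
Step 6: ref 1 -> FAULT, evict 7, frames=[1,5]
Step 7: ref 3 -> FAULT, evict 5, frames=[1,3]
Step 8: ref 2 -> FAULT, evict 1, frames=[2,3]
Step 9: ref 4 -> FAULT, evict 3, frames=[2,4]
At step 9: evicted page 3

Answer: 3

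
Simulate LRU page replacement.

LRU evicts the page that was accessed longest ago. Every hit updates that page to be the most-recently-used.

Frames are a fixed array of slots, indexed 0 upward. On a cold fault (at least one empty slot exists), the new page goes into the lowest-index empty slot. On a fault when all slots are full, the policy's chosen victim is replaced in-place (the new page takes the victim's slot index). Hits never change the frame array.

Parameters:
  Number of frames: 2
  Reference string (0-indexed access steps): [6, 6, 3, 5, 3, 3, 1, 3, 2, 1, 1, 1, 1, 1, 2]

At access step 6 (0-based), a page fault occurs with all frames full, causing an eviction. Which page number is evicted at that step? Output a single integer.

Step 0: ref 6 -> FAULT, frames=[6,-]
Step 1: ref 6 -> HIT, frames=[6,-]
Step 2: ref 3 -> FAULT, frames=[6,3]
Step 3: ref 5 -> FAULT, evict 6, frames=[5,3]
Step 4: ref 3 -> HIT, frames=[5,3]
Step 5: ref 3 -> HIT, frames=[5,3]
Step 6: ref 1 -> FAULT, evict 5, frames=[1,3]
At step 6: evicted page 5

Answer: 5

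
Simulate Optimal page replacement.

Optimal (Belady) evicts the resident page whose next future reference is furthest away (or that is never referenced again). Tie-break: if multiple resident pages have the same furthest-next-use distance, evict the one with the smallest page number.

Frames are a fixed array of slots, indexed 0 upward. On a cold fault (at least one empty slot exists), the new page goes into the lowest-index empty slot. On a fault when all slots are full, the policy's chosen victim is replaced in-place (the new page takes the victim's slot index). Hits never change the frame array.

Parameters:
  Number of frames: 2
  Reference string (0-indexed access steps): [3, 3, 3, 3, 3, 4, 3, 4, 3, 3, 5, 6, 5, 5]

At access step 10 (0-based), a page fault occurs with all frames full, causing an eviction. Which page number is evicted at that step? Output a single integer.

Step 0: ref 3 -> FAULT, frames=[3,-]
Step 1: ref 3 -> HIT, frames=[3,-]
Step 2: ref 3 -> HIT, frames=[3,-]
Step 3: ref 3 -> HIT, frames=[3,-]
Step 4: ref 3 -> HIT, frames=[3,-]
Step 5: ref 4 -> FAULT, frames=[3,4]
Step 6: ref 3 -> HIT, frames=[3,4]
Step 7: ref 4 -> HIT, frames=[3,4]
Step 8: ref 3 -> HIT, frames=[3,4]
Step 9: ref 3 -> HIT, frames=[3,4]
Step 10: ref 5 -> FAULT, evict 3, frames=[5,4]
At step 10: evicted page 3

Answer: 3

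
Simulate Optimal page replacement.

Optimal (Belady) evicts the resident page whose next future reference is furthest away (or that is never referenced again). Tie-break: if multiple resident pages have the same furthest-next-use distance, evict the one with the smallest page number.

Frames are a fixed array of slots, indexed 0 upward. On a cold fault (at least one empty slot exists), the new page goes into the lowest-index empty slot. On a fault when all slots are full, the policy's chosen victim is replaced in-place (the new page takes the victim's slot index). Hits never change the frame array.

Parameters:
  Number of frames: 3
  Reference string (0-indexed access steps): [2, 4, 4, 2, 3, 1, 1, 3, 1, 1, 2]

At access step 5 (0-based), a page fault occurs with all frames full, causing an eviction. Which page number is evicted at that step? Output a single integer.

Answer: 4

Derivation:
Step 0: ref 2 -> FAULT, frames=[2,-,-]
Step 1: ref 4 -> FAULT, frames=[2,4,-]
Step 2: ref 4 -> HIT, frames=[2,4,-]
Step 3: ref 2 -> HIT, frames=[2,4,-]
Step 4: ref 3 -> FAULT, frames=[2,4,3]
Step 5: ref 1 -> FAULT, evict 4, frames=[2,1,3]
At step 5: evicted page 4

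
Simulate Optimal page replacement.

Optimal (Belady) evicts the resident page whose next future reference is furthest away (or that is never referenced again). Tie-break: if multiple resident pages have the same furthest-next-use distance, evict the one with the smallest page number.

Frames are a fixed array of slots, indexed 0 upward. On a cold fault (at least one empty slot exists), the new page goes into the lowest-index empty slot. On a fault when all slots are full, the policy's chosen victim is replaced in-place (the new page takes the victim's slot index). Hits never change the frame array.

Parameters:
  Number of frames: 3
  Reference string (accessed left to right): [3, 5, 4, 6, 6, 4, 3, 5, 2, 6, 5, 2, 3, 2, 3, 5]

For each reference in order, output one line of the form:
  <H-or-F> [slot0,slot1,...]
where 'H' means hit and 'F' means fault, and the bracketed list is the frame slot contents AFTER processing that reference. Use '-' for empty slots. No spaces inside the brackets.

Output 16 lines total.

F [3,-,-]
F [3,5,-]
F [3,5,4]
F [3,6,4]
H [3,6,4]
H [3,6,4]
H [3,6,4]
F [3,6,5]
F [2,6,5]
H [2,6,5]
H [2,6,5]
H [2,6,5]
F [2,3,5]
H [2,3,5]
H [2,3,5]
H [2,3,5]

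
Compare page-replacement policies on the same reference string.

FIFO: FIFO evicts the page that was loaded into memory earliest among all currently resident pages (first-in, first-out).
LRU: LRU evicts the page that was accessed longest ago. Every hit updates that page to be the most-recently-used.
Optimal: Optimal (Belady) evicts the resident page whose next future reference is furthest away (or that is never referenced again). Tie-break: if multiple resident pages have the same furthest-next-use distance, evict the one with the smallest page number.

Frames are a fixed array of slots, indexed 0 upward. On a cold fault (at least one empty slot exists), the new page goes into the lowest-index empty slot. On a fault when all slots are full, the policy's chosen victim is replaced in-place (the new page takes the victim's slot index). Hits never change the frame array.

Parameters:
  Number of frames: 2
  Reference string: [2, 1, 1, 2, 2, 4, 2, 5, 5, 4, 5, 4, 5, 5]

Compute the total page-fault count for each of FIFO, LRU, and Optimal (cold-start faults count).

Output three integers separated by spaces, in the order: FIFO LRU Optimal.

Answer: 6 5 4

Derivation:
--- FIFO ---
  step 0: ref 2 -> FAULT, frames=[2,-] (faults so far: 1)
  step 1: ref 1 -> FAULT, frames=[2,1] (faults so far: 2)
  step 2: ref 1 -> HIT, frames=[2,1] (faults so far: 2)
  step 3: ref 2 -> HIT, frames=[2,1] (faults so far: 2)
  step 4: ref 2 -> HIT, frames=[2,1] (faults so far: 2)
  step 5: ref 4 -> FAULT, evict 2, frames=[4,1] (faults so far: 3)
  step 6: ref 2 -> FAULT, evict 1, frames=[4,2] (faults so far: 4)
  step 7: ref 5 -> FAULT, evict 4, frames=[5,2] (faults so far: 5)
  step 8: ref 5 -> HIT, frames=[5,2] (faults so far: 5)
  step 9: ref 4 -> FAULT, evict 2, frames=[5,4] (faults so far: 6)
  step 10: ref 5 -> HIT, frames=[5,4] (faults so far: 6)
  step 11: ref 4 -> HIT, frames=[5,4] (faults so far: 6)
  step 12: ref 5 -> HIT, frames=[5,4] (faults so far: 6)
  step 13: ref 5 -> HIT, frames=[5,4] (faults so far: 6)
  FIFO total faults: 6
--- LRU ---
  step 0: ref 2 -> FAULT, frames=[2,-] (faults so far: 1)
  step 1: ref 1 -> FAULT, frames=[2,1] (faults so far: 2)
  step 2: ref 1 -> HIT, frames=[2,1] (faults so far: 2)
  step 3: ref 2 -> HIT, frames=[2,1] (faults so far: 2)
  step 4: ref 2 -> HIT, frames=[2,1] (faults so far: 2)
  step 5: ref 4 -> FAULT, evict 1, frames=[2,4] (faults so far: 3)
  step 6: ref 2 -> HIT, frames=[2,4] (faults so far: 3)
  step 7: ref 5 -> FAULT, evict 4, frames=[2,5] (faults so far: 4)
  step 8: ref 5 -> HIT, frames=[2,5] (faults so far: 4)
  step 9: ref 4 -> FAULT, evict 2, frames=[4,5] (faults so far: 5)
  step 10: ref 5 -> HIT, frames=[4,5] (faults so far: 5)
  step 11: ref 4 -> HIT, frames=[4,5] (faults so far: 5)
  step 12: ref 5 -> HIT, frames=[4,5] (faults so far: 5)
  step 13: ref 5 -> HIT, frames=[4,5] (faults so far: 5)
  LRU total faults: 5
--- Optimal ---
  step 0: ref 2 -> FAULT, frames=[2,-] (faults so far: 1)
  step 1: ref 1 -> FAULT, frames=[2,1] (faults so far: 2)
  step 2: ref 1 -> HIT, frames=[2,1] (faults so far: 2)
  step 3: ref 2 -> HIT, frames=[2,1] (faults so far: 2)
  step 4: ref 2 -> HIT, frames=[2,1] (faults so far: 2)
  step 5: ref 4 -> FAULT, evict 1, frames=[2,4] (faults so far: 3)
  step 6: ref 2 -> HIT, frames=[2,4] (faults so far: 3)
  step 7: ref 5 -> FAULT, evict 2, frames=[5,4] (faults so far: 4)
  step 8: ref 5 -> HIT, frames=[5,4] (faults so far: 4)
  step 9: ref 4 -> HIT, frames=[5,4] (faults so far: 4)
  step 10: ref 5 -> HIT, frames=[5,4] (faults so far: 4)
  step 11: ref 4 -> HIT, frames=[5,4] (faults so far: 4)
  step 12: ref 5 -> HIT, frames=[5,4] (faults so far: 4)
  step 13: ref 5 -> HIT, frames=[5,4] (faults so far: 4)
  Optimal total faults: 4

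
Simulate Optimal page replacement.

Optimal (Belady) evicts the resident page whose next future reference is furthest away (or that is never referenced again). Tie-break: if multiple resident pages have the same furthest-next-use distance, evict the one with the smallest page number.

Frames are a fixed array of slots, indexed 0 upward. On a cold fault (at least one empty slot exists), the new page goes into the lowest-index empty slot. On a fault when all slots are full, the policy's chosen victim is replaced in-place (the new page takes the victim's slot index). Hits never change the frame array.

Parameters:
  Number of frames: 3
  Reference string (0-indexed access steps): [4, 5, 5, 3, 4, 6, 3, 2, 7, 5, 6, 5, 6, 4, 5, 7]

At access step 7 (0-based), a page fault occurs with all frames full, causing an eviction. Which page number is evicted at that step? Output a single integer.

Step 0: ref 4 -> FAULT, frames=[4,-,-]
Step 1: ref 5 -> FAULT, frames=[4,5,-]
Step 2: ref 5 -> HIT, frames=[4,5,-]
Step 3: ref 3 -> FAULT, frames=[4,5,3]
Step 4: ref 4 -> HIT, frames=[4,5,3]
Step 5: ref 6 -> FAULT, evict 4, frames=[6,5,3]
Step 6: ref 3 -> HIT, frames=[6,5,3]
Step 7: ref 2 -> FAULT, evict 3, frames=[6,5,2]
At step 7: evicted page 3

Answer: 3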